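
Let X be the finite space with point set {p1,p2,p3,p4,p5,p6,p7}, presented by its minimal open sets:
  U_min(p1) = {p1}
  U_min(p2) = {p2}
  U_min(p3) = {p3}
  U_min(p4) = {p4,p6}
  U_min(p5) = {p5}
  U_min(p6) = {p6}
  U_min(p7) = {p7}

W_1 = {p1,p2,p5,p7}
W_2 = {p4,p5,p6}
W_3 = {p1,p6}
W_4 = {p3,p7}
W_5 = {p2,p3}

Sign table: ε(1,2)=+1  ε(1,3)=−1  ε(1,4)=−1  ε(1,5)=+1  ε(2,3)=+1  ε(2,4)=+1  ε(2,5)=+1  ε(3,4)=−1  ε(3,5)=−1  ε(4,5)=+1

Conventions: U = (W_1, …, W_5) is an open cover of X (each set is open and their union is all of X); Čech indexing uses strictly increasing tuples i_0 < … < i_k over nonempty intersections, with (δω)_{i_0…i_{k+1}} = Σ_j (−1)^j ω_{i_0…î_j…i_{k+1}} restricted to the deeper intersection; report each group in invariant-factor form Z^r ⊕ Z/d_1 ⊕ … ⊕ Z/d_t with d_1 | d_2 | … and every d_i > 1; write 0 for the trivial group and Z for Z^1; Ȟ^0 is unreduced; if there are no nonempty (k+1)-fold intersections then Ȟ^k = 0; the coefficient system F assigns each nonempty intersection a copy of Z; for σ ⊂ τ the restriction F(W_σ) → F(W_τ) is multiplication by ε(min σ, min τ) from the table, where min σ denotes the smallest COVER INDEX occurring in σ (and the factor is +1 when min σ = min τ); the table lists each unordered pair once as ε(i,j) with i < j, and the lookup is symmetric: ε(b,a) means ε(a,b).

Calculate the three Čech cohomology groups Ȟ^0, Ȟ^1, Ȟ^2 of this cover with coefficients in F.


nonempty overlaps:
  W12={p5} W13={p1} W14={p7} W15={p2} W23={p6} W45={p3}
C dims 5,6; δ0: rk 5, SNF 1^4·2
degree 0: 5−5−0 = 0 → Ȟ^0 ≅ 0
degree 1: 6−0−5 = 1 plus torsion [2] → Ȟ^1 ≅ Z ⊕ Z/2
degree 2: 0−0−0 = 0 → Ȟ^2 ≅ 0

Ȟ^0(U;F) ≅ 0; Ȟ^1(U;F) ≅ Z ⊕ Z/2; Ȟ^2(U;F) ≅ 0


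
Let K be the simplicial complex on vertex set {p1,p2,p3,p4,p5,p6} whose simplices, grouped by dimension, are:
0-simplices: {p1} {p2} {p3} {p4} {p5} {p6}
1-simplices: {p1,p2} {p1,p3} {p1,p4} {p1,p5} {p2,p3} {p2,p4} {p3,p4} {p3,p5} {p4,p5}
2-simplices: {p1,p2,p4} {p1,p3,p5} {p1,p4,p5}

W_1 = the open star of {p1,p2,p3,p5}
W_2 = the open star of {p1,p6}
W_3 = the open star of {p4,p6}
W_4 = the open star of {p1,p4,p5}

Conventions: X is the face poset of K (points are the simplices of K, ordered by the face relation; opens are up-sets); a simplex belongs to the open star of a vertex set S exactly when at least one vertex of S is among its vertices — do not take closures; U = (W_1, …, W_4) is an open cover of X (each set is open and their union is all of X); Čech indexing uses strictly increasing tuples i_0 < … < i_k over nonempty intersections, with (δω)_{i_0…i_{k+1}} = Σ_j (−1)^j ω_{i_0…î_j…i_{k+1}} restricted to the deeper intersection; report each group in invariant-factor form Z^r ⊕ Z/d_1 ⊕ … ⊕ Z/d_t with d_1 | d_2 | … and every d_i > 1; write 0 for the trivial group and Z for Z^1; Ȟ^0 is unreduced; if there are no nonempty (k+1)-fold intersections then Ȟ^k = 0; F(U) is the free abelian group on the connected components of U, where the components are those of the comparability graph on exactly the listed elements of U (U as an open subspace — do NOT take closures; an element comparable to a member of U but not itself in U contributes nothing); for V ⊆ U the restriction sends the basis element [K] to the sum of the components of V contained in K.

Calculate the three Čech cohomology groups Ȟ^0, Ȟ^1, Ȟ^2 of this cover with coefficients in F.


intersection data:
  W1={{p1},{p2},{p3},{p5},{p1,p2},{p1,p3},{p1,p4},{p1,p5},{p2,p3},{p2,p4},{p3,p4},{p3,p5},{p4,p5},{p1,p2,p4},{p1,p3,p5},{p1,p4,p5}} W2={{p1},{p6},{p1,p2},{p1,p3},{p1,p4},{p1,p5},{p1,p2,p4},{p1,p3,p5},{p1,p4,p5}} W3={{p4},{p6},{p1,p4},{p2,p4},{p3,p4},{p4,p5},{p1,p2,p4},{p1,p4,p5}} W4={{p1},{p4},{p5},{p1,p2},{p1,p3},{p1,p4},{p1,p5},{p2,p4},{p3,p4},{p3,p5},{p4,p5},{p1,p2,p4},{p1,p3,p5},{p1,p4,p5}}
  W12={{p1},{p1,p2},{p1,p3},{p1,p4},{p1,p5},{p1,p2,p4},{p1,p3,p5},{p1,p4,p5}} W13={{p1,p4},{p2,p4},{p3,p4},{p4,p5},{p1,p2,p4},{p1,p4,p5}} W14={{p1},{p5},{p1,p2},{p1,p3},{p1,p4},{p1,p5},{p2,p4},{p3,p4},{p3,p5},{p4,p5},{p1,p2,p4},{p1,p3,p5},{p1,p4,p5}} W23={{p6},{p1,p4},{p1,p2,p4},{p1,p4,p5}} W24={{p1},{p1,p2},{p1,p3},{p1,p4},{p1,p5},{p1,p2,p4},{p1,p3,p5},{p1,p4,p5}} W34={{p4},{p1,p4},{p2,p4},{p3,p4},{p4,p5},{p1,p2,p4},{p1,p4,p5}}
  W123={{p1,p4},{p1,p2,p4},{p1,p4,p5}} W124={{p1},{p1,p2},{p1,p3},{p1,p4},{p1,p5},{p1,p2,p4},{p1,p3,p5},{p1,p4,p5}} W134={{p1,p4},{p2,p4},{p3,p4},{p4,p5},{p1,p2,p4},{p1,p4,p5}} W234={{p1,p4},{p1,p2,p4},{p1,p4,p5}}
  W1234={{p1,p4},{p1,p2,p4},{p1,p4,p5}}
components per intersection:
  W1: {{p1},{p2},{p3},{p5},{p1,p2},{p1,p3},{p1,p4},{p1,p5},{p2,p3},{p2,p4},{p3,p4},{p3,p5},{p4,p5},{p1,p2,p4},{p1,p3,p5},{p1,p4,p5}}
  W2: {{p1},{p1,p2},{p1,p3},{p1,p4},{p1,p5},{p1,p2,p4},{p1,p3,p5},{p1,p4,p5}} {{p6}}
  W3: {{p4},{p1,p4},{p2,p4},{p3,p4},{p4,p5},{p1,p2,p4},{p1,p4,p5}} {{p6}}
  W4: {{p1},{p4},{p5},{p1,p2},{p1,p3},{p1,p4},{p1,p5},{p2,p4},{p3,p4},{p3,p5},{p4,p5},{p1,p2,p4},{p1,p3,p5},{p1,p4,p5}}
  W12: {{p1},{p1,p2},{p1,p3},{p1,p4},{p1,p5},{p1,p2,p4},{p1,p3,p5},{p1,p4,p5}}
  W13: {{p1,p4},{p2,p4},{p4,p5},{p1,p2,p4},{p1,p4,p5}} {{p3,p4}}
  W14: {{p1},{p5},{p1,p2},{p1,p3},{p1,p4},{p1,p5},{p2,p4},{p3,p5},{p4,p5},{p1,p2,p4},{p1,p3,p5},{p1,p4,p5}} {{p3,p4}}
  W23: {{p6}} {{p1,p4},{p1,p2,p4},{p1,p4,p5}}
  W24: {{p1},{p1,p2},{p1,p3},{p1,p4},{p1,p5},{p1,p2,p4},{p1,p3,p5},{p1,p4,p5}}
  W34: {{p4},{p1,p4},{p2,p4},{p3,p4},{p4,p5},{p1,p2,p4},{p1,p4,p5}}
  W123: {{p1,p4},{p1,p2,p4},{p1,p4,p5}}
  W124: {{p1},{p1,p2},{p1,p3},{p1,p4},{p1,p5},{p1,p2,p4},{p1,p3,p5},{p1,p4,p5}}
  W134: {{p1,p4},{p2,p4},{p4,p5},{p1,p2,p4},{p1,p4,p5}} {{p3,p4}}
  W234: {{p1,p4},{p1,p2,p4},{p1,p4,p5}}
  W1234: {{p1,p4},{p1,p2,p4},{p1,p4,p5}}
C dims 6,9,5,1; δ0: rk 4, SNF 1^4; δ1: rk 4, SNF 1^4; δ2: rk 1, SNF 1^1
Ȟ^0 = (6 − 4) − 0 = 2, so Ȟ^0 ≅ Z^2
Ȟ^1 = (9 − 4) − 4 = 1, so Ȟ^1 ≅ Z
Ȟ^2 = (5 − 1) − 4 = 0, so Ȟ^2 ≅ 0

Ȟ^0(U;F) ≅ Z^2, Ȟ^1(U;F) ≅ Z and Ȟ^2(U;F) ≅ 0


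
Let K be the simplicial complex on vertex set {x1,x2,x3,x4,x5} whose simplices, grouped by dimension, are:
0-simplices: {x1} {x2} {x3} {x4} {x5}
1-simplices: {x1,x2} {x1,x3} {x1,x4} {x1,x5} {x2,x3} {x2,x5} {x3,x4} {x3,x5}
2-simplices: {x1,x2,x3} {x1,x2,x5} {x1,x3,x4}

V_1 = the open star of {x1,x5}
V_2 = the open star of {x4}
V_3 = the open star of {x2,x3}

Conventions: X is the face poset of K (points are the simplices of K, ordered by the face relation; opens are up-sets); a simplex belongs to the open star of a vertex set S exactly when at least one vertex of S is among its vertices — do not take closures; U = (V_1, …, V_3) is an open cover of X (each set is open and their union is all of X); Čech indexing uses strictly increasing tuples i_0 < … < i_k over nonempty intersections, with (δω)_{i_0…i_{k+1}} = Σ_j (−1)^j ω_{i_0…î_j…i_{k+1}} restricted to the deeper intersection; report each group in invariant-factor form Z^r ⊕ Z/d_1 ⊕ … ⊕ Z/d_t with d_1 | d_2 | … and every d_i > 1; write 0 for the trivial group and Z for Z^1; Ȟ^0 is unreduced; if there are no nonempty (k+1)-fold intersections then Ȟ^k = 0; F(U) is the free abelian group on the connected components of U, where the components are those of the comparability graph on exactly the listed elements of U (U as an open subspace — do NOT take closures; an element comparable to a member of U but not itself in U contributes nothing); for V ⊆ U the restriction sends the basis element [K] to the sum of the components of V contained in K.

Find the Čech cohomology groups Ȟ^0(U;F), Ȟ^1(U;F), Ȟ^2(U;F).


Ȟ^0 = Z,  Ȟ^1 = Z,  Ȟ^2 = 0

nonempty intersections:
  V1={{x1},{x5},{x1,x2},{x1,x3},{x1,x4},{x1,x5},{x2,x5},{x3,x5},{x1,x2,x3},{x1,x2,x5},{x1,x3,x4}} V2={{x4},{x1,x4},{x3,x4},{x1,x3,x4}} V3={{x2},{x3},{x1,x2},{x1,x3},{x2,x3},{x2,x5},{x3,x4},{x3,x5},{x1,x2,x3},{x1,x2,x5},{x1,x3,x4}}
  V12={{x1,x4},{x1,x3,x4}} V13={{x1,x2},{x1,x3},{x2,x5},{x3,x5},{x1,x2,x3},{x1,x2,x5},{x1,x3,x4}} V23={{x3,x4},{x1,x3,x4}}
  V123={{x1,x3,x4}}
components per intersection:
  V1: {{x1},{x5},{x1,x2},{x1,x3},{x1,x4},{x1,x5},{x2,x5},{x3,x5},{x1,x2,x3},{x1,x2,x5},{x1,x3,x4}}
  V2: {{x4},{x1,x4},{x3,x4},{x1,x3,x4}}
  V3: {{x2},{x3},{x1,x2},{x1,x3},{x2,x3},{x2,x5},{x3,x4},{x3,x5},{x1,x2,x3},{x1,x2,x5},{x1,x3,x4}}
  V12: {{x1,x4},{x1,x3,x4}}
  V13: {{x1,x2},{x1,x3},{x2,x5},{x1,x2,x3},{x1,x2,x5},{x1,x3,x4}} {{x3,x5}}
  V23: {{x3,x4},{x1,x3,x4}}
  V123: {{x1,x3,x4}}
C dims 3,4,1; δ0: rk 2, SNF 1^2; δ1: rk 1, SNF 1^1
Ȟ^0: (3−2)−0=1 ⇒ Z
Ȟ^1: (4−1)−2=1 ⇒ Z
Ȟ^2: (1−0)−1=0 ⇒ 0


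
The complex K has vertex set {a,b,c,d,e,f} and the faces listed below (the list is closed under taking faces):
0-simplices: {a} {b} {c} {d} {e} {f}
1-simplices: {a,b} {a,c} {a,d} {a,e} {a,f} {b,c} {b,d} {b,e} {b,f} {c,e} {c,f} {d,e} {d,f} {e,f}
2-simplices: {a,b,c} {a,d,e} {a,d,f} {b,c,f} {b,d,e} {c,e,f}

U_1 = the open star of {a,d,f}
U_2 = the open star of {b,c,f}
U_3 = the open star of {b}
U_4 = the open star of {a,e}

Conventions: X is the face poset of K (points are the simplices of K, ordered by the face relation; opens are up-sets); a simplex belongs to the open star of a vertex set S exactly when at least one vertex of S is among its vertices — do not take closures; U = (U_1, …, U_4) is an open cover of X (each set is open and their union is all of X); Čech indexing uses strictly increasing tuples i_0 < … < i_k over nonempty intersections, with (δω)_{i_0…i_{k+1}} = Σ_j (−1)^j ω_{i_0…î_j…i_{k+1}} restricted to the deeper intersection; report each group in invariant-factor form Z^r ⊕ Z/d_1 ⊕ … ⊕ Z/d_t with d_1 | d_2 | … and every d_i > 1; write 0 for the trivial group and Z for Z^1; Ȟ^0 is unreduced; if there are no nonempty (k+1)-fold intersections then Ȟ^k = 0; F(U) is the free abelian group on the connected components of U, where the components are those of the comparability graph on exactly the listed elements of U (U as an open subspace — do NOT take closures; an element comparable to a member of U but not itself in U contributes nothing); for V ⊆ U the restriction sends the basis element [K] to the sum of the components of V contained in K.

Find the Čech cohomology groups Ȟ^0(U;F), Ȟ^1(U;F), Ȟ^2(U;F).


Ȟ^0 ≅ Z,  Ȟ^1 ≅ Z^3,  Ȟ^2 ≅ 0

nonempty overlaps:
  U1={{a},{d},{f},{a,b},{a,c},{a,d},{a,e},{a,f},{b,d},{b,f},{c,f},{d,e},{d,f},{e,f},{a,b,c},{a,d,e},{a,d,f},{b,c,f},{b,d,e},{c,e,f}} U2={{b},{c},{f},{a,b},{a,c},{a,f},{b,c},{b,d},{b,e},{b,f},{c,e},{c,f},{d,f},{e,f},{a,b,c},{a,d,f},{b,c,f},{b,d,e},{c,e,f}} U3={{b},{a,b},{b,c},{b,d},{b,e},{b,f},{a,b,c},{b,c,f},{b,d,e}} U4={{a},{e},{a,b},{a,c},{a,d},{a,e},{a,f},{b,e},{c,e},{d,e},{e,f},{a,b,c},{a,d,e},{a,d,f},{b,d,e},{c,e,f}}
  U12={{f},{a,b},{a,c},{a,f},{b,d},{b,f},{c,f},{d,f},{e,f},{a,b,c},{a,d,f},{b,c,f},{b,d,e},{c,e,f}} U13={{a,b},{b,d},{b,f},{a,b,c},{b,c,f},{b,d,e}} U14={{a},{a,b},{a,c},{a,d},{a,e},{a,f},{d,e},{e,f},{a,b,c},{a,d,e},{a,d,f},{b,d,e},{c,e,f}} U23={{b},{a,b},{b,c},{b,d},{b,e},{b,f},{a,b,c},{b,c,f},{b,d,e}} U24={{a,b},{a,c},{a,f},{b,e},{c,e},{e,f},{a,b,c},{a,d,f},{b,d,e},{c,e,f}} U34={{a,b},{b,e},{a,b,c},{b,d,e}}
  U123={{a,b},{b,d},{b,f},{a,b,c},{b,c,f},{b,d,e}} U124={{a,b},{a,c},{a,f},{e,f},{a,b,c},{a,d,f},{b,d,e},{c,e,f}} U134={{a,b},{a,b,c},{b,d,e}} U234={{a,b},{b,e},{a,b,c},{b,d,e}}
  U1234={{a,b},{a,b,c},{b,d,e}}
components per intersection:
  U1: {{a},{d},{f},{a,b},{a,c},{a,d},{a,e},{a,f},{b,d},{b,f},{c,f},{d,e},{d,f},{e,f},{a,b,c},{a,d,e},{a,d,f},{b,c,f},{b,d,e},{c,e,f}}
  U2: {{b},{c},{f},{a,b},{a,c},{a,f},{b,c},{b,d},{b,e},{b,f},{c,e},{c,f},{d,f},{e,f},{a,b,c},{a,d,f},{b,c,f},{b,d,e},{c,e,f}}
  U3: {{b},{a,b},{b,c},{b,d},{b,e},{b,f},{a,b,c},{b,c,f},{b,d,e}}
  U4: {{a},{e},{a,b},{a,c},{a,d},{a,e},{a,f},{b,e},{c,e},{d,e},{e,f},{a,b,c},{a,d,e},{a,d,f},{b,d,e},{c,e,f}}
  U12: {{f},{a,f},{b,f},{c,f},{d,f},{e,f},{a,d,f},{b,c,f},{c,e,f}} {{a,b},{a,c},{a,b,c}} {{b,d},{b,d,e}}
  U13: {{a,b},{a,b,c}} {{b,d},{b,d,e}} {{b,f},{b,c,f}}
  U14: {{a},{a,b},{a,c},{a,d},{a,e},{a,f},{d,e},{a,b,c},{a,d,e},{a,d,f},{b,d,e}} {{e,f},{c,e,f}}
  U23: {{b},{a,b},{b,c},{b,d},{b,e},{b,f},{a,b,c},{b,c,f},{b,d,e}}
  U24: {{a,b},{a,c},{a,b,c}} {{a,f},{a,d,f}} {{b,e},{b,d,e}} {{c,e},{e,f},{c,e,f}}
  U34: {{a,b},{a,b,c}} {{b,e},{b,d,e}}
  U123: {{a,b},{a,b,c}} {{b,d},{b,d,e}} {{b,f},{b,c,f}}
  U124: {{a,b},{a,c},{a,b,c}} {{a,f},{a,d,f}} {{e,f},{c,e,f}} {{b,d,e}}
  U134: {{a,b},{a,b,c}} {{b,d,e}}
  U234: {{a,b},{a,b,c}} {{b,e},{b,d,e}}
  U1234: {{a,b},{a,b,c}} {{b,d,e}}
C dims 4,15,11,2; δ0: rk 3, SNF 1^3; δ1: rk 9, SNF 1^9; δ2: rk 2, SNF 1^2
degree 0: 4−3−0 = 1 → Ȟ^0 ≅ Z
degree 1: 15−9−3 = 3 → Ȟ^1 ≅ Z^3
degree 2: 11−2−9 = 0 → Ȟ^2 ≅ 0


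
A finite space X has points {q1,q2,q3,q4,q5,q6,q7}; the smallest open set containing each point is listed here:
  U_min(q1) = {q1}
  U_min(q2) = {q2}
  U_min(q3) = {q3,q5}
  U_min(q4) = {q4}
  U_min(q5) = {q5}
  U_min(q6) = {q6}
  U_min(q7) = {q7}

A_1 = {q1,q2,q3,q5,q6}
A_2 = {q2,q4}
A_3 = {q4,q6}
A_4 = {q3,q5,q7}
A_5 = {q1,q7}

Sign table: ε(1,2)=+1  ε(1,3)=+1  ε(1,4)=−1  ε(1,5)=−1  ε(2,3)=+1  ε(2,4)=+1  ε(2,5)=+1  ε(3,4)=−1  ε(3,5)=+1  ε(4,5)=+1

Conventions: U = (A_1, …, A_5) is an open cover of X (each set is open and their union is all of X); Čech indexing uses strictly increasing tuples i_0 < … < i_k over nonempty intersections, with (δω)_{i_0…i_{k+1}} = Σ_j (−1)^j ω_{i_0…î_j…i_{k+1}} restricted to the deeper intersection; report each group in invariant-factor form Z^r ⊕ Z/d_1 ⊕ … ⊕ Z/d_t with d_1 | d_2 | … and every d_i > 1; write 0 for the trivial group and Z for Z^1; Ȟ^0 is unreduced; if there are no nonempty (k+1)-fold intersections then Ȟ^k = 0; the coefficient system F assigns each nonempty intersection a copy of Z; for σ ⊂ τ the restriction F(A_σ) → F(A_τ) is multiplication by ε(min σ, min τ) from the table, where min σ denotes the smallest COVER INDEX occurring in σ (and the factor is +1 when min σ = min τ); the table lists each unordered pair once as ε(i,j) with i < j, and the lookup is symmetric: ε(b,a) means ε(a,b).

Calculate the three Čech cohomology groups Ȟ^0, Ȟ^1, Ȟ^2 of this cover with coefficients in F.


nonempty intersections:
  A12={q2} A13={q6} A14={q3,q5} A15={q1} A23={q4} A45={q7}
C dims 5,6; δ0: rk 4, SNF 1^4
Ȟ^0: (5−4)−0=1 ⇒ Z
Ȟ^1: (6−0)−4=2 ⇒ Z^2
Ȟ^2: (0−0)−0=0 ⇒ 0

Ȟ^0(U;F) ≅ Z; Ȟ^1(U;F) ≅ Z^2; Ȟ^2(U;F) ≅ 0


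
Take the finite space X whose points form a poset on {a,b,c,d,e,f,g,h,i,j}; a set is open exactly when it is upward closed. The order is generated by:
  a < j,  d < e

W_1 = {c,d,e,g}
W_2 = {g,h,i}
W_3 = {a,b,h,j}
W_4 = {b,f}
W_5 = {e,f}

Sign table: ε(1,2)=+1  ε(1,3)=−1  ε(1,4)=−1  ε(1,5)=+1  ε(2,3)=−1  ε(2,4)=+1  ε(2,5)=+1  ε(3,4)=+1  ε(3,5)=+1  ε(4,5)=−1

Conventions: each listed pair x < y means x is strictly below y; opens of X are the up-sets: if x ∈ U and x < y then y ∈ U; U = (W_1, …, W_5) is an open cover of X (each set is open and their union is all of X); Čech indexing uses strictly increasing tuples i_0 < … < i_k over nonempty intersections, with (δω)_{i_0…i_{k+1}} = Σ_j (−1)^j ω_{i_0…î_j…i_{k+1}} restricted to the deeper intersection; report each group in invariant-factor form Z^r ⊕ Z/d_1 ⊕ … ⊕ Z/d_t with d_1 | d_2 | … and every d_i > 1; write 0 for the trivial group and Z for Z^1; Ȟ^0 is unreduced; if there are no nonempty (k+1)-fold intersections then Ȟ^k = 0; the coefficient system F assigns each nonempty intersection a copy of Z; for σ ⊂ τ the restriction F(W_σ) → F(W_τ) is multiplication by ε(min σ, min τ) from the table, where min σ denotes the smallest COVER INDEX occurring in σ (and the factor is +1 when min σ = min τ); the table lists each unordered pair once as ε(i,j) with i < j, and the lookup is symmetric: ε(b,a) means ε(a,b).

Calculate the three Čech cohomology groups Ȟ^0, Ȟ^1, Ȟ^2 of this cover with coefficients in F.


intersection data:
  W12={g} W15={e} W23={h} W34={b} W45={f}
C dims 5,5; δ0: rk 4, SNF 1^4
Ȟ^0 = (5 − 4) − 0 = 1, so Ȟ^0 ≅ Z
Ȟ^1 = (5 − 0) − 4 = 1, so Ȟ^1 ≅ Z
Ȟ^2 = (0 − 0) − 0 = 0, so Ȟ^2 ≅ 0

Ȟ^0(U;F) ≅ Z; Ȟ^1(U;F) ≅ Z; Ȟ^2(U;F) ≅ 0


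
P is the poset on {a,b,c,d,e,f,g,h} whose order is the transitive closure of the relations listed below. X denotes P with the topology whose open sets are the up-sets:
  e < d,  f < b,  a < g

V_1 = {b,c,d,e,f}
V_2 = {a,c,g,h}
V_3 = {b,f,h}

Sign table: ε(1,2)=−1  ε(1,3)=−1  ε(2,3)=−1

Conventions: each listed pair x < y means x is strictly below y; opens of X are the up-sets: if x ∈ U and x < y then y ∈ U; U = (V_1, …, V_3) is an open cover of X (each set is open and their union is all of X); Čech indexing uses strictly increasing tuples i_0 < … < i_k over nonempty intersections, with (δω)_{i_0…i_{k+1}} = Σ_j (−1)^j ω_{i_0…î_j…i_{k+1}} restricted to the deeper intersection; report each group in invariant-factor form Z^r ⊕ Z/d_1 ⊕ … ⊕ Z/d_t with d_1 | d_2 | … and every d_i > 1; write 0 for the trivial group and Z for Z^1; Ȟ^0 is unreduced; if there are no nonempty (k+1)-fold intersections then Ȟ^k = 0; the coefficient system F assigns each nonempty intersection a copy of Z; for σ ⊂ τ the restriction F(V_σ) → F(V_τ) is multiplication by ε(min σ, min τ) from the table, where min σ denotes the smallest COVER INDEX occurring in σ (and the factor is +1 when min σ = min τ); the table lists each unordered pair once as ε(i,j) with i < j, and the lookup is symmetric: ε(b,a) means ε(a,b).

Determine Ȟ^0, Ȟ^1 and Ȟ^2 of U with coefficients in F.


Ȟ^0 ≅ 0, Ȟ^1 ≅ Z/2 and Ȟ^2 ≅ 0

nerve of the cover:
  V12={c} V13={b,f} V23={h}
C dims 3,3; δ0: rk 3, SNF 1^2·2
Ȟ^0 = (3 − 3) − 0 = 0, so Ȟ^0 ≅ 0
Ȟ^1 = (3 − 0) − 3 = 0 plus torsion [2], so Ȟ^1 ≅ Z/2
Ȟ^2 = (0 − 0) − 0 = 0, so Ȟ^2 ≅ 0


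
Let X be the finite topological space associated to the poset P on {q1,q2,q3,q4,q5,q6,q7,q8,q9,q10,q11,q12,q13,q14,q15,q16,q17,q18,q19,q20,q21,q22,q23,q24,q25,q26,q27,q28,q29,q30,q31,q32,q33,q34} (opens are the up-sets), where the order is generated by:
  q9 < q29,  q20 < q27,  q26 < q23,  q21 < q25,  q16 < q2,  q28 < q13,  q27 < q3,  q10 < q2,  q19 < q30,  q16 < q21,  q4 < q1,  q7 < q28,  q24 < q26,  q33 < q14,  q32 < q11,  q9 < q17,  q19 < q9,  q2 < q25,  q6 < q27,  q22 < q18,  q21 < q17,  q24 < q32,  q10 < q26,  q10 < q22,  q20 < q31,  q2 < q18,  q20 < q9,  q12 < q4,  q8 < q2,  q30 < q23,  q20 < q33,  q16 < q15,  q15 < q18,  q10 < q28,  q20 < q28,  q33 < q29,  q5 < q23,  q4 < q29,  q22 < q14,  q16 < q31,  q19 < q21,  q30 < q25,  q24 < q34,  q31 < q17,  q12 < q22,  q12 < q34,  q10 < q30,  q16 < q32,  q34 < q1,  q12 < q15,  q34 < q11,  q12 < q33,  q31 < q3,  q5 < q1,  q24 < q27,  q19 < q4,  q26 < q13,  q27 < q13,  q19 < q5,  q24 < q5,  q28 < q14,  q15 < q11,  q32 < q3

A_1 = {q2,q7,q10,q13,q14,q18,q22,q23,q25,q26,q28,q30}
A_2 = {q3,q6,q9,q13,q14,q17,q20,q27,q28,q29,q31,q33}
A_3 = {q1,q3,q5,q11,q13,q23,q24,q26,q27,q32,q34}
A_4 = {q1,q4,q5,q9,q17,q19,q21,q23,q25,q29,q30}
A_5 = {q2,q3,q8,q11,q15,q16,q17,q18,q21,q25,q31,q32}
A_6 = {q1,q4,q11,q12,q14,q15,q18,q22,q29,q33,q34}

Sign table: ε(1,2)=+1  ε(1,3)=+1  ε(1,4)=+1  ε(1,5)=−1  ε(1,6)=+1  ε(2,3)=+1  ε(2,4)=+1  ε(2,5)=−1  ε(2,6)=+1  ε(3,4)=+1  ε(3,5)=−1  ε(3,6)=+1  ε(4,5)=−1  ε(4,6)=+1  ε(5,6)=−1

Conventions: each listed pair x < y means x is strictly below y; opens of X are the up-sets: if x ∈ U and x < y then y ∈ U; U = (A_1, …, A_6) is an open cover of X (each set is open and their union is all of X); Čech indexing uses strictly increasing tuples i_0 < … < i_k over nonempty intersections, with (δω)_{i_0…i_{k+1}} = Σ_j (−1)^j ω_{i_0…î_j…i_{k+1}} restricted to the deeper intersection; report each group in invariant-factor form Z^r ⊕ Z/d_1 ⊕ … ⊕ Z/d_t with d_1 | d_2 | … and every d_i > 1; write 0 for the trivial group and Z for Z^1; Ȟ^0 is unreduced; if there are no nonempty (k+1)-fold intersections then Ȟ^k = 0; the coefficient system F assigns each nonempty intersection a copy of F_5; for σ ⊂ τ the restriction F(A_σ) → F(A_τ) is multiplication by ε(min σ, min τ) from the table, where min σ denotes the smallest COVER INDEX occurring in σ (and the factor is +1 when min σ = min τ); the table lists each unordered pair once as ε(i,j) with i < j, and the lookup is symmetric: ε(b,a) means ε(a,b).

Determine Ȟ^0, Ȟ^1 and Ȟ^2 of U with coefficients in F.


cover nerve:
  A12={q13,q14,q28} A13={q13,q23,q26} A14={q23,q25,q30} A15={q2,q18,q25} A16={q14,q18,q22} A23={q3,q13,q27} A24={q9,q17,q29} A25={q3,q17,q31} A26={q14,q29,q33} A34={q1,q5,q23} A35={q3,q11,q32} A36={q1,q11,q34} A45={q17,q21,q25} A46={q1,q4,q29} A56={q11,q15,q18}
  A123={q13} A126={q14} A134={q23} A145={q25} A156={q18} A235={q3} A245={q17} A246={q29} A346={q1} A356={q11}
C dims 6,15,10; δ0: rk_F5 5; δ1: rk_F5 10
Ȟ^0: (6−5)−0=1 ⇒ Z/5
Ȟ^1: (15−10)−5=0 ⇒ 0
Ȟ^2: (10−0)−10=0 ⇒ 0

Ȟ^0(U;F) ≅ Z/5; Ȟ^1(U;F) ≅ 0; Ȟ^2(U;F) ≅ 0


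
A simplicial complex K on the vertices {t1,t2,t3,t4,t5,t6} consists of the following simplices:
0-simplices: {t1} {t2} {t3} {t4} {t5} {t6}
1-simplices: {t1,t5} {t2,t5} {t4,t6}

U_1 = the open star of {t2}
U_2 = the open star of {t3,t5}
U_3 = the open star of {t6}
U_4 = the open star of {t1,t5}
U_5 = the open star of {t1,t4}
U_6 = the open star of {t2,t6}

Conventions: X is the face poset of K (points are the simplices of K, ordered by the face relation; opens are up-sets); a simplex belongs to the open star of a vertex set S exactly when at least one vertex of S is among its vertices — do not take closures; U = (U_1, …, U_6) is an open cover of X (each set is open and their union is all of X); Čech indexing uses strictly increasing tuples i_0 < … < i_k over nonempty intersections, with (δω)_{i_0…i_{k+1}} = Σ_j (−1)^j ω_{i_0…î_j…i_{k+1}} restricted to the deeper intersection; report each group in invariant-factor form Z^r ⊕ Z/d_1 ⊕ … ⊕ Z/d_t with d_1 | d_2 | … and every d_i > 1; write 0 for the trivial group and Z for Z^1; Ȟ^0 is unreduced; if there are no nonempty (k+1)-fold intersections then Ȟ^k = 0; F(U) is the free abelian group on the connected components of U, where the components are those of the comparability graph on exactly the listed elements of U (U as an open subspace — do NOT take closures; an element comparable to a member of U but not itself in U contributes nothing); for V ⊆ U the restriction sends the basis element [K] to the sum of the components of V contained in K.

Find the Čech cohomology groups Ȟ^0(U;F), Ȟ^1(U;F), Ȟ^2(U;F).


Ȟ^0 ≅ Z^3,  Ȟ^1 ≅ 0,  Ȟ^2 ≅ 0

nerve simplices:
  U1={{t2},{t2,t5}} U2={{t3},{t5},{t1,t5},{t2,t5}} U3={{t6},{t4,t6}} U4={{t1},{t5},{t1,t5},{t2,t5}} U5={{t1},{t4},{t1,t5},{t4,t6}} U6={{t2},{t6},{t2,t5},{t4,t6}}
  U12={{t2,t5}} U14={{t2,t5}} U16={{t2},{t2,t5}} U24={{t5},{t1,t5},{t2,t5}} U25={{t1,t5}} U26={{t2,t5}} U35={{t4,t6}} U36={{t6},{t4,t6}} U45={{t1},{t1,t5}} U46={{t2,t5}} U56={{t4,t6}}
  U124={{t2,t5}} U126={{t2,t5}} U146={{t2,t5}} U245={{t1,t5}} U246={{t2,t5}} U356={{t4,t6}}
  U1246={{t2,t5}}
components per intersection:
  U1: {{t2},{t2,t5}}
  U2: {{t3}} {{t5},{t1,t5},{t2,t5}}
  U3: {{t6},{t4,t6}}
  U4: {{t1},{t5},{t1,t5},{t2,t5}}
  U5: {{t1},{t1,t5}} {{t4},{t4,t6}}
  U6: {{t2},{t2,t5}} {{t6},{t4,t6}}
  U12: {{t2,t5}}
  U14: {{t2,t5}}
  U16: {{t2},{t2,t5}}
  U24: {{t5},{t1,t5},{t2,t5}}
  U25: {{t1,t5}}
  U26: {{t2,t5}}
  U35: {{t4,t6}}
  U36: {{t6},{t4,t6}}
  U45: {{t1},{t1,t5}}
  U46: {{t2,t5}}
  U56: {{t4,t6}}
  U124: {{t2,t5}}
  U126: {{t2,t5}}
  U146: {{t2,t5}}
  U245: {{t1,t5}}
  U246: {{t2,t5}}
  U356: {{t4,t6}}
  U1246: {{t2,t5}}
C dims 9,11,6,1; δ0: rk 6, SNF 1^6; δ1: rk 5, SNF 1^5; δ2: rk 1, SNF 1^1
degree 0: 9−6−0 = 3 → Ȟ^0 ≅ Z^3
degree 1: 11−5−6 = 0 → Ȟ^1 ≅ 0
degree 2: 6−1−5 = 0 → Ȟ^2 ≅ 0


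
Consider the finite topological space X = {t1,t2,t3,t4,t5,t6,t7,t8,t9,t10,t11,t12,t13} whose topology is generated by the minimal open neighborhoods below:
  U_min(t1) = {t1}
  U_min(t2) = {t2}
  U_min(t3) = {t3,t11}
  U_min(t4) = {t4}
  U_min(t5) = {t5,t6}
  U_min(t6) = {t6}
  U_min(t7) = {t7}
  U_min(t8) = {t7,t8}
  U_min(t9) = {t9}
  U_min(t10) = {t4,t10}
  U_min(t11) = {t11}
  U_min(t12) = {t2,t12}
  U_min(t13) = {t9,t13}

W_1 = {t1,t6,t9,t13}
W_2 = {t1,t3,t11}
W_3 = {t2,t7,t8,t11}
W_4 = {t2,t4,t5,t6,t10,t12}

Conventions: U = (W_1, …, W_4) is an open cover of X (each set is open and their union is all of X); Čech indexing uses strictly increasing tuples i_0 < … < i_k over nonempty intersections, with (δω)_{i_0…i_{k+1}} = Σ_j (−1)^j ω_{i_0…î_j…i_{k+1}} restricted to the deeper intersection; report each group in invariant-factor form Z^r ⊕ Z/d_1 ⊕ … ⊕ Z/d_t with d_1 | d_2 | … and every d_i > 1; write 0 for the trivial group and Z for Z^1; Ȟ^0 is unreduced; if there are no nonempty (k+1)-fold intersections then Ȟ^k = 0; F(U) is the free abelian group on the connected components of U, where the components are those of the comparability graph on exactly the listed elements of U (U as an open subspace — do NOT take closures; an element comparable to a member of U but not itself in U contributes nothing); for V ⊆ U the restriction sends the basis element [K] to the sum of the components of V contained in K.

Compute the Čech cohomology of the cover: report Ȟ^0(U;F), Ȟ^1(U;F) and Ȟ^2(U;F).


nerve of the cover:
  W12={t1} W14={t6} W23={t11} W34={t2}
components per intersection:
  W1: {t1} {t6} {t9,t13}
  W2: {t1} {t3,t11}
  W3: {t2} {t7,t8} {t11}
  W4: {t2,t12} {t4,t10} {t5,t6}
  W12: {t1}
  W14: {t6}
  W23: {t11}
  W34: {t2}
C dims 11,4; δ0: rk 4, SNF 1^4
Ȟ^0 = (11 − 4) − 0 = 7, so Ȟ^0 ≅ Z^7
Ȟ^1 = (4 − 0) − 4 = 0, so Ȟ^1 ≅ 0
Ȟ^2 = (0 − 0) − 0 = 0, so Ȟ^2 ≅ 0

Ȟ^0(U;F) ≅ Z^7, Ȟ^1(U;F) ≅ 0, Ȟ^2(U;F) ≅ 0


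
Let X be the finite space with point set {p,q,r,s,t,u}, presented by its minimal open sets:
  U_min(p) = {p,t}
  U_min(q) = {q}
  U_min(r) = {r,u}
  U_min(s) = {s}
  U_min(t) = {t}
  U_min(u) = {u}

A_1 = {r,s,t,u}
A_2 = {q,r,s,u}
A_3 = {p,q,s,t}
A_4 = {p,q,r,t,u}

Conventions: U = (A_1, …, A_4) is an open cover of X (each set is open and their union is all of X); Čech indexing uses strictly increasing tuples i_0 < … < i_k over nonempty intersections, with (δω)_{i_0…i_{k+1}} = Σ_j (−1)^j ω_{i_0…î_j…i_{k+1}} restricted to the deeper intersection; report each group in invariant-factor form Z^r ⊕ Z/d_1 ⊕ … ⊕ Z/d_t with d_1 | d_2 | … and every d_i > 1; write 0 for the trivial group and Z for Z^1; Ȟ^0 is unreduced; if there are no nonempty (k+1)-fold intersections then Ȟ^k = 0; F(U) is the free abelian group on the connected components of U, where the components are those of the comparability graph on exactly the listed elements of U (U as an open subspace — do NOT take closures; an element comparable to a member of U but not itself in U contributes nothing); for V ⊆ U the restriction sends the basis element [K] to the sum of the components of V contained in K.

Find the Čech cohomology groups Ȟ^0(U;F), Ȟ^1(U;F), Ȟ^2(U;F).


nonempty overlaps:
  A12={r,s,u} A13={s,t} A14={r,t,u} A23={q,s} A24={q,r,u} A34={p,q,t}
  A123={s} A124={r,u} A134={t} A234={q}
components per intersection:
  A1: {r,u} {s} {t}
  A2: {q} {r,u} {s}
  A3: {p,t} {q} {s}
  A4: {p,t} {q} {r,u}
  A12: {r,u} {s}
  A13: {s} {t}
  A14: {r,u} {t}
  A23: {q} {s}
  A24: {q} {r,u}
  A34: {p,t} {q}
  A123: {s}
  A124: {r,u}
  A134: {t}
  A234: {q}
C dims 12,12,4; δ0: rk 8, SNF 1^8; δ1: rk 4, SNF 1^4
degree 0: 12−8−0 = 4 → Ȟ^0 ≅ Z^4
degree 1: 12−4−8 = 0 → Ȟ^1 ≅ 0
degree 2: 4−0−4 = 0 → Ȟ^2 ≅ 0

Ȟ^0 ≅ Z^4; Ȟ^1 ≅ 0; Ȟ^2 ≅ 0


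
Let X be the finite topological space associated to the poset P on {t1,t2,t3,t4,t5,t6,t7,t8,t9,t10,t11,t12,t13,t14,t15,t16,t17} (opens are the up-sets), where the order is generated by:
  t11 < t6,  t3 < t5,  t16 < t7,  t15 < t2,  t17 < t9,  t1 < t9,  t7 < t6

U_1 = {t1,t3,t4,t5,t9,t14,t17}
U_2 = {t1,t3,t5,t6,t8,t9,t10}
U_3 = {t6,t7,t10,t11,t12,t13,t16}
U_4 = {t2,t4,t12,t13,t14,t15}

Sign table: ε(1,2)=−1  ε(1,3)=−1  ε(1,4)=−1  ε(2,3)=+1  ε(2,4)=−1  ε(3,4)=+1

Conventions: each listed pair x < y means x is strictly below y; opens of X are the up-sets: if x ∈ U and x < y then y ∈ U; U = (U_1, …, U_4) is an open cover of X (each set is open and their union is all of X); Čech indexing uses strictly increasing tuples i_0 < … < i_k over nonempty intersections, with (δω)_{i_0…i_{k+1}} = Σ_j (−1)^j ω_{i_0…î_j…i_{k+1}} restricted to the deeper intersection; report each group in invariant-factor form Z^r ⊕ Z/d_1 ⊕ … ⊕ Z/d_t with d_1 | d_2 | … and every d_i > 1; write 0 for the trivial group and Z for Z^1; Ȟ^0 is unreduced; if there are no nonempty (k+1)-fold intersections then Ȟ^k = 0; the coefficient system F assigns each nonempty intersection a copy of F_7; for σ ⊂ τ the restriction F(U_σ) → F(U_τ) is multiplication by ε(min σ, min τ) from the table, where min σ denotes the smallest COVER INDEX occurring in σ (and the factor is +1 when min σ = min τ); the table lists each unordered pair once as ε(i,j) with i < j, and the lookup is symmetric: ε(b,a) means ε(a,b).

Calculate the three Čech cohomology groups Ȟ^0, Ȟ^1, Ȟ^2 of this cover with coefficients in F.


Ȟ^0 ≅ Z/7,  Ȟ^1 ≅ Z/7,  Ȟ^2 ≅ 0

intersection data:
  U12={t1,t3,t5,t9} U14={t4,t14} U23={t6,t10} U34={t12,t13}
C dims 4,4; δ0: rk_F7 3
Ȟ^0 = (4 − 3) − 0 = 1, so Ȟ^0 ≅ Z/7
Ȟ^1 = (4 − 0) − 3 = 1, so Ȟ^1 ≅ Z/7
Ȟ^2 = (0 − 0) − 0 = 0, so Ȟ^2 ≅ 0


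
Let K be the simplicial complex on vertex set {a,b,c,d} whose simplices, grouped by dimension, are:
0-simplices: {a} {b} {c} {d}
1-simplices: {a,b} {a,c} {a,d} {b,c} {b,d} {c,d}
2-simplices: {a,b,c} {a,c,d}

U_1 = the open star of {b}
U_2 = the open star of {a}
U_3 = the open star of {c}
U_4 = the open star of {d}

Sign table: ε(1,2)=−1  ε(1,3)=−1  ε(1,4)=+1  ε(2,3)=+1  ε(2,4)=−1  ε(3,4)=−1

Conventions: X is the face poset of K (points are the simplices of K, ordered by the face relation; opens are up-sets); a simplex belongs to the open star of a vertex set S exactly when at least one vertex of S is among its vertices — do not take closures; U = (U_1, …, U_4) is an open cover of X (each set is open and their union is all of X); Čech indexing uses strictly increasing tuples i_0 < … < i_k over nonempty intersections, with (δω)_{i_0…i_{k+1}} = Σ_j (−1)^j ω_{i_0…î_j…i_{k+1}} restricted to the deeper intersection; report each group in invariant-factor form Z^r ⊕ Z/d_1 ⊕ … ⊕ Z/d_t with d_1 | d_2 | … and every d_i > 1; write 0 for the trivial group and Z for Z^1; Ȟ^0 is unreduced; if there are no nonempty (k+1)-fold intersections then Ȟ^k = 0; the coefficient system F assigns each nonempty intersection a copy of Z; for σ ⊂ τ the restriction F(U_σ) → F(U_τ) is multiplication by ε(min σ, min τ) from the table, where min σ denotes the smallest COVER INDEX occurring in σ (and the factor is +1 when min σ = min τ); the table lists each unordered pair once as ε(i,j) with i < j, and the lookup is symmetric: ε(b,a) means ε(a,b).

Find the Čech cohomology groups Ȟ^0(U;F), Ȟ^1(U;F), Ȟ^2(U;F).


Ȟ^0 = Z; Ȟ^1 = Z; Ȟ^2 = 0

intersection data:
  U1={{b},{a,b},{b,c},{b,d},{a,b,c}} U2={{a},{a,b},{a,c},{a,d},{a,b,c},{a,c,d}} U3={{c},{a,c},{b,c},{c,d},{a,b,c},{a,c,d}} U4={{d},{a,d},{b,d},{c,d},{a,c,d}}
  U12={{a,b},{a,b,c}} U13={{b,c},{a,b,c}} U14={{b,d}} U23={{a,c},{a,b,c},{a,c,d}} U24={{a,d},{a,c,d}} U34={{c,d},{a,c,d}}
  U123={{a,b,c}} U234={{a,c,d}}
C dims 4,6,2; δ0: rk 3, SNF 1^3; δ1: rk 2, SNF 1^2
Ȟ^0 = (4 − 3) − 0 = 1, so Ȟ^0 ≅ Z
Ȟ^1 = (6 − 2) − 3 = 1, so Ȟ^1 ≅ Z
Ȟ^2 = (2 − 0) − 2 = 0, so Ȟ^2 ≅ 0


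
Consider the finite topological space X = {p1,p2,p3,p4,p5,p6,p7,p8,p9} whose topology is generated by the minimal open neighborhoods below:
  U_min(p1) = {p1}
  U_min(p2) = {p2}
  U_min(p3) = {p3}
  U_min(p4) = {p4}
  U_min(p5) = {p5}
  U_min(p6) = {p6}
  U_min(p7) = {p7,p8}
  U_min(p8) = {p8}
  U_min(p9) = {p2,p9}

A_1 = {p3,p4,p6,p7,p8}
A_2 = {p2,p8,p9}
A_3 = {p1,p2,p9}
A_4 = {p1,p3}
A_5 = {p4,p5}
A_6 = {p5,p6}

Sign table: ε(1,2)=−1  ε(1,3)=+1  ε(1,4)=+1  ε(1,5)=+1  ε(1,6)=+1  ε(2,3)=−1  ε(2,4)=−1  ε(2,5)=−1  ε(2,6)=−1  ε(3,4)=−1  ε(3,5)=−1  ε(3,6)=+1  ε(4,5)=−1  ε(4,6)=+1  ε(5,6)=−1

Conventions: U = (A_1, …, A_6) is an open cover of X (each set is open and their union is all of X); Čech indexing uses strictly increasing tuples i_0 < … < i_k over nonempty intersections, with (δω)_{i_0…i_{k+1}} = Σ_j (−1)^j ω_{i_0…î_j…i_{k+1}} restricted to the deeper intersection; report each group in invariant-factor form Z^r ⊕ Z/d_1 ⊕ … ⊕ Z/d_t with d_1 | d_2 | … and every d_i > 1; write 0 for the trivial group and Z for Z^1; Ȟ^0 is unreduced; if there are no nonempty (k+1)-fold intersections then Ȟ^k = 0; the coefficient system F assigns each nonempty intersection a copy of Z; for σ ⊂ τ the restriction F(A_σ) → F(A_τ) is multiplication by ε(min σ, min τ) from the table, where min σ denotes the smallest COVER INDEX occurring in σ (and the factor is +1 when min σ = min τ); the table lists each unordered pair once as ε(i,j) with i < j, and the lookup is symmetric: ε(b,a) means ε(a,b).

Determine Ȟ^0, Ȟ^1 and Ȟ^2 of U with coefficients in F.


Ȟ^0 ≅ 0, Ȟ^1 ≅ Z ⊕ Z/2 and Ȟ^2 ≅ 0

nonempty intersections:
  A12={p8} A14={p3} A15={p4} A16={p6} A23={p2,p9} A34={p1} A56={p5}
C dims 6,7; δ0: rk 6, SNF 1^5·2
Ȟ^0: (6−6)−0=0 ⇒ 0
Ȟ^1: (7−0)−6=1 plus torsion [2] ⇒ Z ⊕ Z/2
Ȟ^2: (0−0)−0=0 ⇒ 0


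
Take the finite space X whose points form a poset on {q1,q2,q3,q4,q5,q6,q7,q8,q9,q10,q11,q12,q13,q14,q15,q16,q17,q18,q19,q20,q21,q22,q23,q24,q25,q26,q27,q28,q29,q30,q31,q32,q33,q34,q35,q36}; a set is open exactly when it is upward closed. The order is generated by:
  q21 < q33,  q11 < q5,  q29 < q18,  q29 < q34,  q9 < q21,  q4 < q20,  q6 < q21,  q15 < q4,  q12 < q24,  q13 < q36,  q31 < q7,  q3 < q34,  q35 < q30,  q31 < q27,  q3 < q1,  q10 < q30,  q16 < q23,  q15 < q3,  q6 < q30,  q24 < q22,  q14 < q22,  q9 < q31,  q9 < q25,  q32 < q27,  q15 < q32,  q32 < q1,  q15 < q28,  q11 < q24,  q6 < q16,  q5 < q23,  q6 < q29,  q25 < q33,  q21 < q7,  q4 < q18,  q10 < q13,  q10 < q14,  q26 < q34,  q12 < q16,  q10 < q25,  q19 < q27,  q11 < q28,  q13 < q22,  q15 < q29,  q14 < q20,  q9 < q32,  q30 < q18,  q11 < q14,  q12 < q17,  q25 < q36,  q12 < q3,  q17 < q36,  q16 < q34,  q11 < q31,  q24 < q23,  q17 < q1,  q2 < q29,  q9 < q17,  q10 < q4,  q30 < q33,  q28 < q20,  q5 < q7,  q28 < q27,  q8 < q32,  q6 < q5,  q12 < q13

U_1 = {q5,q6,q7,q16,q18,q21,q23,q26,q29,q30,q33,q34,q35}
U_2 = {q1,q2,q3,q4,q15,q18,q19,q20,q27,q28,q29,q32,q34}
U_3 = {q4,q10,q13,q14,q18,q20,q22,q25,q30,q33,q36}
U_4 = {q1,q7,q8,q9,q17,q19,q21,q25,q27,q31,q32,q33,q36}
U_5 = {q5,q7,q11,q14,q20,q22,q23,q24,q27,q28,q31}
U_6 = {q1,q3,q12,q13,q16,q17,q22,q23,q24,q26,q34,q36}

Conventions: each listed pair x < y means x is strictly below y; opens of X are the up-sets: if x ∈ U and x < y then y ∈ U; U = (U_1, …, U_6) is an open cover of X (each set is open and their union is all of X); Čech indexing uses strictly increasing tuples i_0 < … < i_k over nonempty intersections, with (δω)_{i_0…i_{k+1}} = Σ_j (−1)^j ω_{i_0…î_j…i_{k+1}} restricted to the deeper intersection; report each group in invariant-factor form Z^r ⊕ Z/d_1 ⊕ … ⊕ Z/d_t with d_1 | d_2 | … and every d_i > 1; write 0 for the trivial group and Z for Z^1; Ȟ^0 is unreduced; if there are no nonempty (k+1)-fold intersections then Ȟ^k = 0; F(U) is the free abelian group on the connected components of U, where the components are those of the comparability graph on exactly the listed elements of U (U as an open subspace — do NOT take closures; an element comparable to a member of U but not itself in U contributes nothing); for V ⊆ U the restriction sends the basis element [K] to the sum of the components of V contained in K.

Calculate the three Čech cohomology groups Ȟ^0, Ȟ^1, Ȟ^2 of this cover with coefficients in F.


Ȟ^0 = Z, Ȟ^1 = 0 and Ȟ^2 = Z/2

intersection data:
  U12={q18,q29,q34} U13={q18,q30,q33} U14={q7,q21,q33} U15={q5,q7,q23} U16={q16,q23,q26,q34} U23={q4,q18,q20} U24={q1,q19,q27,q32} U25={q20,q27,q28} U26={q1,q3,q34} U34={q25,q33,q36} U35={q14,q20,q22} U36={q13,q22,q36} U45={q7,q27,q31} U46={q1,q17,q36} U56={q22,q23,q24}
  U123={q18} U126={q34} U134={q33} U145={q7} U156={q23} U235={q20} U245={q27} U246={q1} U346={q36} U356={q22}
components per intersection:
  U1: {q5,q6,q7,q16,q18,q21,q23,q26,q29,q30,q33,q34,q35}
  U2: {q1,q2,q3,q4,q15,q18,q19,q20,q27,q28,q29,q32,q34}
  U3: {q4,q10,q13,q14,q18,q20,q22,q25,q30,q33,q36}
  U4: {q1,q7,q8,q9,q17,q19,q21,q25,q27,q31,q32,q33,q36}
  U5: {q5,q7,q11,q14,q20,q22,q23,q24,q27,q28,q31}
  U6: {q1,q3,q12,q13,q16,q17,q22,q23,q24,q26,q34,q36}
  U12: {q18,q29,q34}
  U13: {q18,q30,q33}
  U14: {q7,q21,q33}
  U15: {q5,q7,q23}
  U16: {q16,q23,q26,q34}
  U23: {q4,q18,q20}
  U24: {q1,q19,q27,q32}
  U25: {q20,q27,q28}
  U26: {q1,q3,q34}
  U34: {q25,q33,q36}
  U35: {q14,q20,q22}
  U36: {q13,q22,q36}
  U45: {q7,q27,q31}
  U46: {q1,q17,q36}
  U56: {q22,q23,q24}
  U123: {q18}
  U126: {q34}
  U134: {q33}
  U145: {q7}
  U156: {q23}
  U235: {q20}
  U245: {q27}
  U246: {q1}
  U346: {q36}
  U356: {q22}
C dims 6,15,10; δ0: rk 5, SNF 1^5; δ1: rk 10, SNF 1^9·2
Ȟ^0 = (6 − 5) − 0 = 1, so Ȟ^0 ≅ Z
Ȟ^1 = (15 − 10) − 5 = 0, so Ȟ^1 ≅ 0
Ȟ^2 = (10 − 0) − 10 = 0 plus torsion [2], so Ȟ^2 ≅ Z/2


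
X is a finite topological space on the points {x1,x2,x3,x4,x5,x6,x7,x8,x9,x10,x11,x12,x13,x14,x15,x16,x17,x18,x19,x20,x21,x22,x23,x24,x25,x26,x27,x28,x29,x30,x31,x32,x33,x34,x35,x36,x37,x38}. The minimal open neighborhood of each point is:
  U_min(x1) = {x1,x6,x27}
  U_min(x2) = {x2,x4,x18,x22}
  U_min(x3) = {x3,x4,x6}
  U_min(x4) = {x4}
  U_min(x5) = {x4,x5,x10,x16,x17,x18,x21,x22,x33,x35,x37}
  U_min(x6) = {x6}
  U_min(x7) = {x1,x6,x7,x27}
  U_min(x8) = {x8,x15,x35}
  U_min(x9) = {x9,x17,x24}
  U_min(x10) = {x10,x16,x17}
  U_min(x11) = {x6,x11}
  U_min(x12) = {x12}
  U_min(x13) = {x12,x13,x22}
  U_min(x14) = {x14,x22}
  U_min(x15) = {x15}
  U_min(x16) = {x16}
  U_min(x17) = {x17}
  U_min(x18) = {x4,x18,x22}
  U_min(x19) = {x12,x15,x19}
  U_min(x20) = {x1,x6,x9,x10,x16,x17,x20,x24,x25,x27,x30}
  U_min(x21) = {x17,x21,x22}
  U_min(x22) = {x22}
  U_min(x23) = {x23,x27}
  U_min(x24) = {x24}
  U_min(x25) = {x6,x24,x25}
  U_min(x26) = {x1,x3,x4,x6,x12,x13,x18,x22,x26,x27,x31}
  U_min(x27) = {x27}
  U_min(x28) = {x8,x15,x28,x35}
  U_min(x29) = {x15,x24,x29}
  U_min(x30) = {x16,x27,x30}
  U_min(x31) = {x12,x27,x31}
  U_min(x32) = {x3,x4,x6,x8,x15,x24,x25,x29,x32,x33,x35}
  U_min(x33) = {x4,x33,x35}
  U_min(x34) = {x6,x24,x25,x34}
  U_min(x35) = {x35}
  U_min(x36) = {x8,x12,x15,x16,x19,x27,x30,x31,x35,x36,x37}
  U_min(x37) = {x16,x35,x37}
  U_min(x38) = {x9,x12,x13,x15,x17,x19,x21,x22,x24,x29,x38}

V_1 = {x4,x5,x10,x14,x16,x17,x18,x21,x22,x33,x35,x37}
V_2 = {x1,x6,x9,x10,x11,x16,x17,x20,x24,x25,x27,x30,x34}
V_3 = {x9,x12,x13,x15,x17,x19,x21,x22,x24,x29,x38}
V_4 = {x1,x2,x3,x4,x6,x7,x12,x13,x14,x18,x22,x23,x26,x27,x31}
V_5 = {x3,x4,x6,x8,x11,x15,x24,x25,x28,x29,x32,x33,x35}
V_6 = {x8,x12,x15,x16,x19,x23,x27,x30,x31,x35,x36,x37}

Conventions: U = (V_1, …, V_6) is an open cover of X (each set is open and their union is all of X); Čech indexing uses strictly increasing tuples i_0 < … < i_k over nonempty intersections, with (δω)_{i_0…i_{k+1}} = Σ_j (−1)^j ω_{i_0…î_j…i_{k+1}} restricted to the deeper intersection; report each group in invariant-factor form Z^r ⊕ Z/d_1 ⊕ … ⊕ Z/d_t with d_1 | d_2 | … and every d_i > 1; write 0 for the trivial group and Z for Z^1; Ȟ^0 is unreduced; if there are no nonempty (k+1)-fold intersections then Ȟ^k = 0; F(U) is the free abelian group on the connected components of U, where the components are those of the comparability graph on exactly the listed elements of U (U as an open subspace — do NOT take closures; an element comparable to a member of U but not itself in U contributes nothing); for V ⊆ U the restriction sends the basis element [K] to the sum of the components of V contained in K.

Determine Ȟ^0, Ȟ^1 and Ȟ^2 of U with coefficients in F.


Ȟ^0(U;F) ≅ Z, Ȟ^1(U;F) ≅ 0 and Ȟ^2(U;F) ≅ Z/2

nerve of the cover:
  V12={x10,x16,x17} V13={x17,x21,x22} V14={x4,x14,x18,x22} V15={x4,x33,x35} V16={x16,x35,x37} V23={x9,x17,x24} V24={x1,x6,x27} V25={x6,x11,x24,x25} V26={x16,x27,x30} V34={x12,x13,x22} V35={x15,x24,x29} V36={x12,x15,x19} V45={x3,x4,x6} V46={x12,x23,x27,x31} V56={x8,x15,x35}
  V123={x17} V126={x16} V134={x22} V145={x4} V156={x35} V235={x24} V245={x6} V246={x27} V346={x12} V356={x15}
components per intersection:
  V1: {x4,x5,x10,x14,x16,x17,x18,x21,x22,x33,x35,x37}
  V2: {x1,x6,x9,x10,x11,x16,x17,x20,x24,x25,x27,x30,x34}
  V3: {x9,x12,x13,x15,x17,x19,x21,x22,x24,x29,x38}
  V4: {x1,x2,x3,x4,x6,x7,x12,x13,x14,x18,x22,x23,x26,x27,x31}
  V5: {x3,x4,x6,x8,x11,x15,x24,x25,x28,x29,x32,x33,x35}
  V6: {x8,x12,x15,x16,x19,x23,x27,x30,x31,x35,x36,x37}
  V12: {x10,x16,x17}
  V13: {x17,x21,x22}
  V14: {x4,x14,x18,x22}
  V15: {x4,x33,x35}
  V16: {x16,x35,x37}
  V23: {x9,x17,x24}
  V24: {x1,x6,x27}
  V25: {x6,x11,x24,x25}
  V26: {x16,x27,x30}
  V34: {x12,x13,x22}
  V35: {x15,x24,x29}
  V36: {x12,x15,x19}
  V45: {x3,x4,x6}
  V46: {x12,x23,x27,x31}
  V56: {x8,x15,x35}
  V123: {x17}
  V126: {x16}
  V134: {x22}
  V145: {x4}
  V156: {x35}
  V235: {x24}
  V245: {x6}
  V246: {x27}
  V346: {x12}
  V356: {x15}
C dims 6,15,10; δ0: rk 5, SNF 1^5; δ1: rk 10, SNF 1^9·2
Ȟ^0 = (6 − 5) − 0 = 1, so Ȟ^0 ≅ Z
Ȟ^1 = (15 − 10) − 5 = 0, so Ȟ^1 ≅ 0
Ȟ^2 = (10 − 0) − 10 = 0 plus torsion [2], so Ȟ^2 ≅ Z/2
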